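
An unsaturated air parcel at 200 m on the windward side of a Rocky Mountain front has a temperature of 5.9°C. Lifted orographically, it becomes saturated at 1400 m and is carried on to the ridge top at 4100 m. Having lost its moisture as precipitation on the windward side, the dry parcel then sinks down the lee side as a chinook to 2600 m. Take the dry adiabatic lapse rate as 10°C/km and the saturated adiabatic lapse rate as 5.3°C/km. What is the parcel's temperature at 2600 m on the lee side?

-5.41°C

Dry to 1400 m: -10 × 1.2 km = -12°C, so T = -6.1°C.
Saturated to 4100 m: -5.3 × 2.7 km = -14.31°C, so T = -20.41°C.
Dry descent to 2600 m: +10 × 1.5 km = +15°C, so T = -5.41°C.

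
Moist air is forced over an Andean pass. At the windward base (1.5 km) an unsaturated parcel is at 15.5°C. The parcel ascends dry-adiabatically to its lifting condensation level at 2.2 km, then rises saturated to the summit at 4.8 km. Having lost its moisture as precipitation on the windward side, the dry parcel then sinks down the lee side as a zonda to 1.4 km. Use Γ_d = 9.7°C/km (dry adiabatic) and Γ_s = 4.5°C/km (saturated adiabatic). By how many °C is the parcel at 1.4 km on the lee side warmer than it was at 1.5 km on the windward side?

+14.49°C

1500–2200 m, dry: Δz = 0.7 km ⇒ ΔT = -6.79°C; T = 8.71°C
2200–4800 m, saturated: Δz = 2.6 km ⇒ ΔT = -11.7°C; T = -2.99°C
4800–1400 m, dry descent: Δz = 3.4 km ⇒ ΔT = +32.98°C; T = 29.99°C
Net change vs windward start: 29.99 − 15.5 = +14.49°C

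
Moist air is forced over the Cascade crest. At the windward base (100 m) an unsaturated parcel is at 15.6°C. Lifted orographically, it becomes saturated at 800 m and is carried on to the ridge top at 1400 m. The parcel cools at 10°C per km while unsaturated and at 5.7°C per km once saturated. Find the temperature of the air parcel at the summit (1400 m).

100–800 m, dry: Δz = 0.7 km ⇒ ΔT = -7°C; T = 8.6°C
800–1400 m, saturated: Δz = 0.6 km ⇒ ΔT = -3.42°C; T = 5.18°C

5.18°C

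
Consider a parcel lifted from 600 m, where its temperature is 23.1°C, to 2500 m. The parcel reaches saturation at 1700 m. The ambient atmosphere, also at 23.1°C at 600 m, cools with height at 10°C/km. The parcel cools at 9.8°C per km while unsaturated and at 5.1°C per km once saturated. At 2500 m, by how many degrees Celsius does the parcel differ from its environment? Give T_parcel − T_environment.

+4.14°C (parcel warmer than environment)

Parcel:
  600–1700 m, dry: Δz = 1.1 km ⇒ ΔT = -10.78°C; T = 12.32°C
  1700–2500 m, saturated: Δz = 0.8 km ⇒ ΔT = -4.08°C; T = 8.24°C
Environment:
  600–2500 m, environment: Δz = 1.9 km ⇒ ΔT = -19°C; T = 4.1°C
T_parcel − T_env = 8.24 − 4.1 = +4.14°C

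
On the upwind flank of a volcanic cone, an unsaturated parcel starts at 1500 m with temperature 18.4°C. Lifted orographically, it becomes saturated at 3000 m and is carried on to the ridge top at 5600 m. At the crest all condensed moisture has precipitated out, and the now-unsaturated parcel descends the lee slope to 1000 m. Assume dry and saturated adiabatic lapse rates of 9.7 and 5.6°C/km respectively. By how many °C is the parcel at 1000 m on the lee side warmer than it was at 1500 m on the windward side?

+15.51°C

1500 → 3000 m (dry, 9.7°C/km): ΔT = -9.7 × 1.5 = -14.55°C → T = 3.85°C
3000 → 5600 m (saturated, 5.6°C/km): ΔT = -5.6 × 2.6 = -14.56°C → T = -10.71°C
5600 → 1000 m (dry descent, 9.7°C/km): ΔT = +9.7 × 4.6 = +44.62°C → T = 33.91°C
Net change vs windward start: 33.91 − 18.4 = +15.51°C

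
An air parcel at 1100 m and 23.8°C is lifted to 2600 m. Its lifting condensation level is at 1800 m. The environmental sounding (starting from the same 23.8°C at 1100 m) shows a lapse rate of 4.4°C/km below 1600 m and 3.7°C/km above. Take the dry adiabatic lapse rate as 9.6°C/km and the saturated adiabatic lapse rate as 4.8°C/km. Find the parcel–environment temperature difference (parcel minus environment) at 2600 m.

-4.66°C (parcel cooler than environment)

Parcel:
  1100 → 1800 m (dry, 9.6°C/km): ΔT = -9.6 × 0.7 = -6.72°C → T = 17.08°C
  1800 → 2600 m (saturated, 4.8°C/km): ΔT = -4.8 × 0.8 = -3.84°C → T = 13.24°C
Environment:
  1100 → 1600 m (environment, lower layer, 4.4°C/km): ΔT = -4.4 × 0.5 = -2.2°C → T = 21.6°C
  1600 → 2600 m (environment, upper layer, 3.7°C/km): ΔT = -3.7 × 1 = -3.7°C → T = 17.9°C
T_parcel − T_env = 13.24 − 17.9 = -4.66°C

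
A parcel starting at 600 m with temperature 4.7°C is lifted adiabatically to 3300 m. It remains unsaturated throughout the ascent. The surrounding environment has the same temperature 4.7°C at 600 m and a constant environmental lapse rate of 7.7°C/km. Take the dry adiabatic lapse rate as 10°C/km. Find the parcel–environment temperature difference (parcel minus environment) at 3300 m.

Parcel:
  Dry to 3300 m: -10 × 2.7 km = -27°C, so T = -22.3°C.
Environment:
  Environment to 3300 m: -7.7 × 2.7 km = -20.79°C, so T = -16.09°C.
T_parcel − T_env = -22.3 − (-16.09) = -6.21°C

-6.21°C (parcel cooler than environment)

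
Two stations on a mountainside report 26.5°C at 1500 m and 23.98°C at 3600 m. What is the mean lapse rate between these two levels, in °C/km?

Γ = −ΔT/Δz = (26.5 − 23.98) / (3600 − 1500) m
  = 2.52°C / 2.1 km = 1.2°C/km

1.2°C/km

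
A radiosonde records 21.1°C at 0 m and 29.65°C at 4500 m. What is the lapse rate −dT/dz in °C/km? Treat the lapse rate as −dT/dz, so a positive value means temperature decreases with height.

-1.9°C/km

Γ = −ΔT/Δz = (21.1 − 29.65) / (4500 − 0) m
  = -8.55°C / 4.5 km = -1.9°C/km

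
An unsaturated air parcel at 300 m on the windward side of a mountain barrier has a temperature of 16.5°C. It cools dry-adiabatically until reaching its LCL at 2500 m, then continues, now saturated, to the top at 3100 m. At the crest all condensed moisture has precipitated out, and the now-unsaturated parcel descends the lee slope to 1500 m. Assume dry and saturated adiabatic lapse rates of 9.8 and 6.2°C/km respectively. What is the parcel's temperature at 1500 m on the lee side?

6.9°C

From 300 m to 2500 m (dry): cools by 9.8 × 2.2 = 21.56°C, giving -5.06°C.
From 2500 m to 3100 m (saturated): cools by 6.2 × 0.6 = 3.72°C, giving -8.78°C.
From 3100 m to 1500 m (dry descent): warms by 9.8 × 1.6 = 15.68°C, giving 6.9°C.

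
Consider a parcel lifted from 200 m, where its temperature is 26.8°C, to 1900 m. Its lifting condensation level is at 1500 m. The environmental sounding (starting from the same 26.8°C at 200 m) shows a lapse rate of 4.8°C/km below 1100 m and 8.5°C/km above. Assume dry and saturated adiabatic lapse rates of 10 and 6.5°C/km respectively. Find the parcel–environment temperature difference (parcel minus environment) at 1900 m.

Parcel:
  Dry to 1500 m: -10 × 1.3 km = -13°C, so T = 13.8°C.
  Saturated to 1900 m: -6.5 × 0.4 km = -2.6°C, so T = 11.2°C.
Environment:
  Environment, lower layer to 1100 m: -4.8 × 0.9 km = -4.32°C, so T = 22.48°C.
  Environment, upper layer to 1900 m: -8.5 × 0.8 km = -6.8°C, so T = 15.68°C.
T_parcel − T_env = 11.2 − 15.68 = -4.48°C

-4.48°C (parcel cooler than environment)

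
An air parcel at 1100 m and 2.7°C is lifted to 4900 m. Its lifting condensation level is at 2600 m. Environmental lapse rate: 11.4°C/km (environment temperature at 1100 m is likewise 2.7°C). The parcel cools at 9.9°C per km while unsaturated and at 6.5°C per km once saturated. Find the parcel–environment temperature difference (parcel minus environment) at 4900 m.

+13.52°C (parcel warmer than environment)

Parcel:
  From 1100 m to 2600 m (dry): cools by 9.9 × 1.5 = 14.85°C, giving -12.15°C.
  From 2600 m to 4900 m (saturated): cools by 6.5 × 2.3 = 14.95°C, giving -27.1°C.
Environment:
  From 1100 m to 4900 m (environment): cools by 11.4 × 3.8 = 43.32°C, giving -40.62°C.
T_parcel − T_env = -27.1 − (-40.62) = +13.52°C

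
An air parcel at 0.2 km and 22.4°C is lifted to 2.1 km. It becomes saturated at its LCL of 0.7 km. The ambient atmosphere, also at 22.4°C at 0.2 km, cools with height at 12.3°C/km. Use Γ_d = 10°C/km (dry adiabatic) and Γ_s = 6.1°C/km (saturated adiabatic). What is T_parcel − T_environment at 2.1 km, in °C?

Parcel:
  200–700 m, dry: Δz = 0.5 km ⇒ ΔT = -5°C; T = 17.4°C
  700–2100 m, saturated: Δz = 1.4 km ⇒ ΔT = -8.54°C; T = 8.86°C
Environment:
  200–2100 m, environment: Δz = 1.9 km ⇒ ΔT = -23.37°C; T = -0.97°C
T_parcel − T_env = 8.86 − (-0.97) = +9.83°C

+9.83°C (parcel warmer than environment)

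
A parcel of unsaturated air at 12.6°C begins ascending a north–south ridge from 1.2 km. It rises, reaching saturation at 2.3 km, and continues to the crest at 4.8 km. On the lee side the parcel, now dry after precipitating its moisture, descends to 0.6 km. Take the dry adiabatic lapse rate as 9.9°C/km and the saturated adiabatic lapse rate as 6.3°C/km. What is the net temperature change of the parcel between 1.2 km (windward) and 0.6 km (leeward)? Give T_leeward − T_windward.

Dry to 2300 m: -9.9 × 1.1 km = -10.89°C, so T = 1.71°C.
Saturated to 4800 m: -6.3 × 2.5 km = -15.75°C, so T = -14.04°C.
Dry descent to 600 m: +9.9 × 4.2 km = +41.58°C, so T = 27.54°C.
Net change vs windward start: 27.54 − 12.6 = +14.94°C

+14.94°C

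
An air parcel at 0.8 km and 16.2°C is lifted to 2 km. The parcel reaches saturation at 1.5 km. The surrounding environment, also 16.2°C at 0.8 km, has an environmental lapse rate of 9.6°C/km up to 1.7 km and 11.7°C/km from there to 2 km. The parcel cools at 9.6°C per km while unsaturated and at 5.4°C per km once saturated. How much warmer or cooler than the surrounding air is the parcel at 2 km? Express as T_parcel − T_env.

Parcel:
  From 800 m to 1500 m (dry): cools by 9.6 × 0.7 = 6.72°C, giving 9.48°C.
  From 1500 m to 2000 m (saturated): cools by 5.4 × 0.5 = 2.7°C, giving 6.78°C.
Environment:
  From 800 m to 1700 m (environment, lower layer): cools by 9.6 × 0.9 = 8.64°C, giving 7.56°C.
  From 1700 m to 2000 m (environment, upper layer): cools by 11.7 × 0.3 = 3.51°C, giving 4.05°C.
T_parcel − T_env = 6.78 − 4.05 = +2.73°C

+2.73°C (parcel warmer than environment)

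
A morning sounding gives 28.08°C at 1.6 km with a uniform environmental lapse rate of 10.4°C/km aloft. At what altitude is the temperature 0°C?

Height above start = (28.08 − 0) / 10.4 = 2.7 km
Altitude = 1600 m + 2700 m = 4300 m

4.3 km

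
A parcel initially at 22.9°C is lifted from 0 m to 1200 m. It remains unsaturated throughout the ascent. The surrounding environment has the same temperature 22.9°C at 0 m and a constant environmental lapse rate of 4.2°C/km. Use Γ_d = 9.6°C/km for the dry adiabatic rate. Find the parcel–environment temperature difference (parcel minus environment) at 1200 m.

Parcel:
  From 0 m to 1200 m (dry): cools by 9.6 × 1.2 = 11.52°C, giving 11.38°C.
Environment:
  From 0 m to 1200 m (environment): cools by 4.2 × 1.2 = 5.04°C, giving 17.86°C.
T_parcel − T_env = 11.38 − 17.86 = -6.48°C

-6.48°C (parcel cooler than environment)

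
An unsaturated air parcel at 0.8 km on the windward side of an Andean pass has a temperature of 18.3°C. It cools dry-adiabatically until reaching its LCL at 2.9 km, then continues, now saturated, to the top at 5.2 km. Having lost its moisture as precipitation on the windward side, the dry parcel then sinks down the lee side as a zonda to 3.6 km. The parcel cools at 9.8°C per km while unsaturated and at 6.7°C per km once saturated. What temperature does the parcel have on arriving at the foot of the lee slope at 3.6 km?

-2.01°C

800 → 2900 m (dry, 9.8°C/km): ΔT = -9.8 × 2.1 = -20.58°C → T = -2.28°C
2900 → 5200 m (saturated, 6.7°C/km): ΔT = -6.7 × 2.3 = -15.41°C → T = -17.69°C
5200 → 3600 m (dry descent, 9.8°C/km): ΔT = +9.8 × 1.6 = +15.68°C → T = -2.01°C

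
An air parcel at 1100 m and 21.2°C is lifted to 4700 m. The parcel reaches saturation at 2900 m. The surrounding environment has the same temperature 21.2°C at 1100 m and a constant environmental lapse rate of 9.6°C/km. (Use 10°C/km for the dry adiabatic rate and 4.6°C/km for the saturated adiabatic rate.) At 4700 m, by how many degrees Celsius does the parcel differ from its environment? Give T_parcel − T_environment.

+8.28°C (parcel warmer than environment)

Parcel:
  From 1100 m to 2900 m (dry): cools by 10 × 1.8 = 18°C, giving 3.2°C.
  From 2900 m to 4700 m (saturated): cools by 4.6 × 1.8 = 8.28°C, giving -5.08°C.
Environment:
  From 1100 m to 4700 m (environment): cools by 9.6 × 3.6 = 34.56°C, giving -13.36°C.
T_parcel − T_env = -5.08 − (-13.36) = +8.28°C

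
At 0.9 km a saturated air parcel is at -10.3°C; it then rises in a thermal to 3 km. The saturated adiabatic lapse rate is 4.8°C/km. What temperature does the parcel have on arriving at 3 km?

900 → 3000 m (saturated adiabatic, 4.8°C/km): ΔT = -4.8 × 2.1 = -10.08°C → T = -20.38°C

-20.38°C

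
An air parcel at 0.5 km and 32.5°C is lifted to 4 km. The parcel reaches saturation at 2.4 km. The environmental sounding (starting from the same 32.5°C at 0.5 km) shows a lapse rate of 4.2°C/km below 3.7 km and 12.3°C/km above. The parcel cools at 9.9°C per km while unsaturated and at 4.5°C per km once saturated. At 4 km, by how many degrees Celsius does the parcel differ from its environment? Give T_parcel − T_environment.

Parcel:
  From 500 m to 2400 m (dry): cools by 9.9 × 1.9 = 18.81°C, giving 13.69°C.
  From 2400 m to 4000 m (saturated): cools by 4.5 × 1.6 = 7.2°C, giving 6.49°C.
Environment:
  From 500 m to 3700 m (environment, lower layer): cools by 4.2 × 3.2 = 13.44°C, giving 19.06°C.
  From 3700 m to 4000 m (environment, upper layer): cools by 12.3 × 0.3 = 3.69°C, giving 15.37°C.
T_parcel − T_env = 6.49 − 15.37 = -8.88°C

-8.88°C (parcel cooler than environment)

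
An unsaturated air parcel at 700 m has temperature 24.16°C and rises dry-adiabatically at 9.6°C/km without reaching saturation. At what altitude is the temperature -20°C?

5300 m

Height above start = (24.16 − (-20)) / 9.6 = 4.6 km
Altitude = 700 m + 4600 m = 5300 m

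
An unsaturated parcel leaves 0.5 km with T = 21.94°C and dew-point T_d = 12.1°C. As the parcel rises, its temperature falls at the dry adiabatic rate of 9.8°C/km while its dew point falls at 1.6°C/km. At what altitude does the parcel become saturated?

1.7 km

T and T_d converge at 9.8 − 1.6 = 8.2°C per km
Height above start = (21.94 − 12.1) / 8.2 = 1.2 km
LCL altitude = 500 m + 1200 m = 1700 m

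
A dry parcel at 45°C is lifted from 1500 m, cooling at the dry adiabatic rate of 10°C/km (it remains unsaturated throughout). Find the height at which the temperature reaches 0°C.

6000 m

Height above start = (45 − 0) / 10 = 4.5 km
Altitude = 1500 m + 4500 m = 6000 m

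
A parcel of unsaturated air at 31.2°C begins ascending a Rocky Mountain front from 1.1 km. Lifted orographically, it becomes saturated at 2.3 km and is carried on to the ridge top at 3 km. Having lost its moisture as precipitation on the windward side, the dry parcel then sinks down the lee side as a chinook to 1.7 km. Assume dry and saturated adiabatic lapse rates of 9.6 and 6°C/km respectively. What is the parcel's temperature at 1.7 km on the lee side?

From 1100 m to 2300 m (dry): cools by 9.6 × 1.2 = 11.52°C, giving 19.68°C.
From 2300 m to 3000 m (saturated): cools by 6 × 0.7 = 4.2°C, giving 15.48°C.
From 3000 m to 1700 m (dry descent): warms by 9.6 × 1.3 = 12.48°C, giving 27.96°C.

27.96°C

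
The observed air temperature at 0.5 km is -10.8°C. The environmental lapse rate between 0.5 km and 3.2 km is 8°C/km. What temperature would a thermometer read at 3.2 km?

From 500 m to 3200 m (environmental): cools by 8 × 2.7 = 21.6°C, giving -32.4°C.

-32.4°C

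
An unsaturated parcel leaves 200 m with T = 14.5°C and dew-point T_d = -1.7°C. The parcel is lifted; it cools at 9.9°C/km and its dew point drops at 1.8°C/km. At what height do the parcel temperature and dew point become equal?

2200 m

T and T_d converge at 9.9 − 1.8 = 8.1°C per km
Height above start = (14.5 − (-1.7)) / 8.1 = 2 km
LCL altitude = 200 m + 2000 m = 2200 m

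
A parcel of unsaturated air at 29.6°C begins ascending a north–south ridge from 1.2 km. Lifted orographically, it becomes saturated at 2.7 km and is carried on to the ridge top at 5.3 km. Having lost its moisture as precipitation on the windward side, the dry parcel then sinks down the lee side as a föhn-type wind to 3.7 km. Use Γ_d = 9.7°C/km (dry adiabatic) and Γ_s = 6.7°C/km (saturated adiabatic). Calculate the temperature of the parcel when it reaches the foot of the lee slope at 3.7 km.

13.15°C

1200 → 2700 m (dry, 9.7°C/km): ΔT = -9.7 × 1.5 = -14.55°C → T = 15.05°C
2700 → 5300 m (saturated, 6.7°C/km): ΔT = -6.7 × 2.6 = -17.42°C → T = -2.37°C
5300 → 3700 m (dry descent, 9.7°C/km): ΔT = +9.7 × 1.6 = +15.52°C → T = 13.15°C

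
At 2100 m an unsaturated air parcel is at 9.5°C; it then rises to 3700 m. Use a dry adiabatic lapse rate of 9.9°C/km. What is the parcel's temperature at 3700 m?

-6.34°C

2100–3700 m, dry adiabatic: Δz = 1.6 km ⇒ ΔT = -15.84°C; T = -6.34°C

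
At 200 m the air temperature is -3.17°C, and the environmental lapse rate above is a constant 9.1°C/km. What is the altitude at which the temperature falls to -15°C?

Height above start = (-3.17 − (-15)) / 9.1 = 1.3 km
Altitude = 200 m + 1300 m = 1500 m

1500 m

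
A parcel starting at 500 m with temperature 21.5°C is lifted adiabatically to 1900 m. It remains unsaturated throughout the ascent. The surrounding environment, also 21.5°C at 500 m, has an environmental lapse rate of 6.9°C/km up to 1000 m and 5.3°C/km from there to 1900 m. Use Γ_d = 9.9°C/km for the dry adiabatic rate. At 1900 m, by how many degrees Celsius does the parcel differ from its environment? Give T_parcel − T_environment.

-5.64°C (parcel cooler than environment)

Parcel:
  500–1900 m, dry: Δz = 1.4 km ⇒ ΔT = -13.86°C; T = 7.64°C
Environment:
  500–1000 m, environment, lower layer: Δz = 0.5 km ⇒ ΔT = -3.45°C; T = 18.05°C
  1000–1900 m, environment, upper layer: Δz = 0.9 km ⇒ ΔT = -4.77°C; T = 13.28°C
T_parcel − T_env = 7.64 − 13.28 = -5.64°C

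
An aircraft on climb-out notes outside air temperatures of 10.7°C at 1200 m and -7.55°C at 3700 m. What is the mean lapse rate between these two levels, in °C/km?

Γ = −ΔT/Δz = (10.7 − (-7.55)) / (3700 − 1200) m
  = 18.25°C / 2.5 km = 7.3°C/km

7.3°C/km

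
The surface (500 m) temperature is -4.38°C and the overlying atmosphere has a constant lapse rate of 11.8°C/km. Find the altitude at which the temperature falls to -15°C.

Height above start = (-4.38 − (-15)) / 11.8 = 0.9 km
Altitude = 500 m + 900 m = 1400 m

1400 m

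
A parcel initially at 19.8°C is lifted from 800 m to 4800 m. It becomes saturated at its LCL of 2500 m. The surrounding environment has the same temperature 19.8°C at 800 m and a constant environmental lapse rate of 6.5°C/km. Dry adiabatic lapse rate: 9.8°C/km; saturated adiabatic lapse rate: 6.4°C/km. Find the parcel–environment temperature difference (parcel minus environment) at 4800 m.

Parcel:
  800 → 2500 m (dry, 9.8°C/km): ΔT = -9.8 × 1.7 = -16.66°C → T = 3.14°C
  2500 → 4800 m (saturated, 6.4°C/km): ΔT = -6.4 × 2.3 = -14.72°C → T = -11.58°C
Environment:
  800 → 4800 m (environment, 6.5°C/km): ΔT = -6.5 × 4 = -26°C → T = -6.2°C
T_parcel − T_env = -11.58 − (-6.2) = -5.38°C

-5.38°C (parcel cooler than environment)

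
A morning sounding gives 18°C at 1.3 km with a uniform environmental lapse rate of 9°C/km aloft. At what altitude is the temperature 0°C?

Height above start = (18 − 0) / 9 = 2 km
Altitude = 1300 m + 2000 m = 3300 m

3.3 km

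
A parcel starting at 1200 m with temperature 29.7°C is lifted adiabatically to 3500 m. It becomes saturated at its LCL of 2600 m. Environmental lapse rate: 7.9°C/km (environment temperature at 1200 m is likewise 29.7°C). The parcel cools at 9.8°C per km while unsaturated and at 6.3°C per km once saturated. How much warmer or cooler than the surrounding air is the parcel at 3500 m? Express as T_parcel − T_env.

Parcel:
  1200 → 2600 m (dry, 9.8°C/km): ΔT = -9.8 × 1.4 = -13.72°C → T = 15.98°C
  2600 → 3500 m (saturated, 6.3°C/km): ΔT = -6.3 × 0.9 = -5.67°C → T = 10.31°C
Environment:
  1200 → 3500 m (environment, 7.9°C/km): ΔT = -7.9 × 2.3 = -18.17°C → T = 11.53°C
T_parcel − T_env = 10.31 − 11.53 = -1.22°C

-1.22°C (parcel cooler than environment)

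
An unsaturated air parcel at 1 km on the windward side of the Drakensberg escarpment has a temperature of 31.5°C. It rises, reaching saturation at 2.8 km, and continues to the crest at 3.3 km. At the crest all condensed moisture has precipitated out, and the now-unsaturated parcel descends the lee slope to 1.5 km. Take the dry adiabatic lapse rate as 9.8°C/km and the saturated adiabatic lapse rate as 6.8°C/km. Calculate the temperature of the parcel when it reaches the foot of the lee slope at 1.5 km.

From 1000 m to 2800 m (dry): cools by 9.8 × 1.8 = 17.64°C, giving 13.86°C.
From 2800 m to 3300 m (saturated): cools by 6.8 × 0.5 = 3.4°C, giving 10.46°C.
From 3300 m to 1500 m (dry descent): warms by 9.8 × 1.8 = 17.64°C, giving 28.1°C.

28.1°C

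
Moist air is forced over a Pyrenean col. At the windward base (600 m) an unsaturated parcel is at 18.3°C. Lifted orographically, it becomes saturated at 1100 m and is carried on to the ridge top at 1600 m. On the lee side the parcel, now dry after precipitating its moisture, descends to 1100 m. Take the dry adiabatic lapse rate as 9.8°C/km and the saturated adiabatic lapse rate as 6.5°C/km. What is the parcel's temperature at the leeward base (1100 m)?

15.05°C

From 600 m to 1100 m (dry): cools by 9.8 × 0.5 = 4.9°C, giving 13.4°C.
From 1100 m to 1600 m (saturated): cools by 6.5 × 0.5 = 3.25°C, giving 10.15°C.
From 1600 m to 1100 m (dry descent): warms by 9.8 × 0.5 = 4.9°C, giving 15.05°C.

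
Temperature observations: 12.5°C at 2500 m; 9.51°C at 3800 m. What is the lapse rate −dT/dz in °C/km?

2.3°C/km

Γ = −ΔT/Δz = (12.5 − 9.51) / (3800 − 2500) m
  = 2.99°C / 1.3 km = 2.3°C/km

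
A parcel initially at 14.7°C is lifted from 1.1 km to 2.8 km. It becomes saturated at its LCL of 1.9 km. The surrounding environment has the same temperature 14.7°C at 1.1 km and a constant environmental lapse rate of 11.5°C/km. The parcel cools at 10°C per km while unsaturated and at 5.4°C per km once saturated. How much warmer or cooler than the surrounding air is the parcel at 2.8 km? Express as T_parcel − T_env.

Parcel:
  Dry to 1900 m: -10 × 0.8 km = -8°C, so T = 6.7°C.
  Saturated to 2800 m: -5.4 × 0.9 km = -4.86°C, so T = 1.84°C.
Environment:
  Environment to 2800 m: -11.5 × 1.7 km = -19.55°C, so T = -4.85°C.
T_parcel − T_env = 1.84 − (-4.85) = +6.69°C

+6.69°C (parcel warmer than environment)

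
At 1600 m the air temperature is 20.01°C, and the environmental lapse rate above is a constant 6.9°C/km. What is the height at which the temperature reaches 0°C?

4500 m

Height above start = (20.01 − 0) / 6.9 = 2.9 km
Altitude = 1600 m + 2900 m = 4500 m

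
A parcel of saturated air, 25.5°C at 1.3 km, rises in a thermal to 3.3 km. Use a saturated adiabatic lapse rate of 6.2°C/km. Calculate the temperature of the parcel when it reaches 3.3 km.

13.1°C

From 1300 m to 3300 m (saturated adiabatic): cools by 6.2 × 2 = 12.4°C, giving 13.1°C.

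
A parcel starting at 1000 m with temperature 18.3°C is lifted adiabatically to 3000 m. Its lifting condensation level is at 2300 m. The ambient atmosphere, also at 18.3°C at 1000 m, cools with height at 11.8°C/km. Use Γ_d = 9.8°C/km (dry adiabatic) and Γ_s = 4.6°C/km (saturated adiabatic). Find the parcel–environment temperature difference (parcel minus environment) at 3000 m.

Parcel:
  From 1000 m to 2300 m (dry): cools by 9.8 × 1.3 = 12.74°C, giving 5.56°C.
  From 2300 m to 3000 m (saturated): cools by 4.6 × 0.7 = 3.22°C, giving 2.34°C.
Environment:
  From 1000 m to 3000 m (environment): cools by 11.8 × 2 = 23.6°C, giving -5.3°C.
T_parcel − T_env = 2.34 − (-5.3) = +7.64°C

+7.64°C (parcel warmer than environment)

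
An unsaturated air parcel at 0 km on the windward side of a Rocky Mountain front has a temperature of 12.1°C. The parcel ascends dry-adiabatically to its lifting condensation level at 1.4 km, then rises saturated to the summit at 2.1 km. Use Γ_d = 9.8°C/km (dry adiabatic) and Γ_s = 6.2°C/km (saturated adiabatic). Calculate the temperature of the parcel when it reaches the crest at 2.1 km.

From 0 m to 1400 m (dry): cools by 9.8 × 1.4 = 13.72°C, giving -1.62°C.
From 1400 m to 2100 m (saturated): cools by 6.2 × 0.7 = 4.34°C, giving -5.96°C.

-5.96°C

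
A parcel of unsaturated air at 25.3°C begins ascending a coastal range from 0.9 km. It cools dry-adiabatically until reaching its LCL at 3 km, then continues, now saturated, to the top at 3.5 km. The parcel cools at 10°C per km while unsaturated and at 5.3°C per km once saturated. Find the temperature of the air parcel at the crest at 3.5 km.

Dry to 3000 m: -10 × 2.1 km = -21°C, so T = 4.3°C.
Saturated to 3500 m: -5.3 × 0.5 km = -2.65°C, so T = 1.65°C.

1.65°C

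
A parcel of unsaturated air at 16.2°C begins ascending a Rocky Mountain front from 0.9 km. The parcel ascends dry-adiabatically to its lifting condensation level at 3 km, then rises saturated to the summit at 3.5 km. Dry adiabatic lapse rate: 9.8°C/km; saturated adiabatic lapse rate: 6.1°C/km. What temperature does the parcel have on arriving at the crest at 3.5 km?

-7.43°C

900–3000 m, dry: Δz = 2.1 km ⇒ ΔT = -20.58°C; T = -4.38°C
3000–3500 m, saturated: Δz = 0.5 km ⇒ ΔT = -3.05°C; T = -7.43°C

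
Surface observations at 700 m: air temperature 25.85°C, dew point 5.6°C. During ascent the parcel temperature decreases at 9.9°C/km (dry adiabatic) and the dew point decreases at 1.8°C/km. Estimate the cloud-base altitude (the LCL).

3200 m

T and T_d converge at 9.9 − 1.8 = 8.1°C per km
Height above start = (25.85 − 5.6) / 8.1 = 2.5 km
LCL altitude = 700 m + 2500 m = 3200 m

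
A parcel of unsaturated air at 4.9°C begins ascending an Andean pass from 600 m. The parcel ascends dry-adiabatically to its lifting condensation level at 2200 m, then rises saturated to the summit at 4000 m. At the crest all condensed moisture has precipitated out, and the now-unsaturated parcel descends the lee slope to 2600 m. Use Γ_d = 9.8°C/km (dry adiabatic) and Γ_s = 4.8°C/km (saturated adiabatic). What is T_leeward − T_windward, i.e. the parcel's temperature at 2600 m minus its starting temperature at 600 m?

-10.6°C

600–2200 m, dry: Δz = 1.6 km ⇒ ΔT = -15.68°C; T = -10.78°C
2200–4000 m, saturated: Δz = 1.8 km ⇒ ΔT = -8.64°C; T = -19.42°C
4000–2600 m, dry descent: Δz = 1.4 km ⇒ ΔT = +13.72°C; T = -5.7°C
Net change vs windward start: -5.7 − 4.9 = -10.6°C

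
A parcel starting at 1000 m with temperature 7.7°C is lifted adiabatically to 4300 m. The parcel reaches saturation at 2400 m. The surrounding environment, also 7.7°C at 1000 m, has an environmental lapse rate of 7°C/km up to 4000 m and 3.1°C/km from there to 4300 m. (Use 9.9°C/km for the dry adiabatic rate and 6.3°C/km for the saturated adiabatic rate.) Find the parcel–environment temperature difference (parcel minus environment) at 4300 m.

Parcel:
  1000 → 2400 m (dry, 9.9°C/km): ΔT = -9.9 × 1.4 = -13.86°C → T = -6.16°C
  2400 → 4300 m (saturated, 6.3°C/km): ΔT = -6.3 × 1.9 = -11.97°C → T = -18.13°C
Environment:
  1000 → 4000 m (environment, lower layer, 7°C/km): ΔT = -7 × 3 = -21°C → T = -13.3°C
  4000 → 4300 m (environment, upper layer, 3.1°C/km): ΔT = -3.1 × 0.3 = -0.93°C → T = -14.23°C
T_parcel − T_env = -18.13 − (-14.23) = -3.9°C

-3.9°C (parcel cooler than environment)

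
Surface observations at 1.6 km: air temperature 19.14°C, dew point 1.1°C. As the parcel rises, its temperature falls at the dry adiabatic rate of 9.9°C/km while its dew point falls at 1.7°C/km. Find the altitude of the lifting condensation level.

T and T_d converge at 9.9 − 1.7 = 8.2°C per km
Height above start = (19.14 − 1.1) / 8.2 = 2.2 km
LCL altitude = 1600 m + 2200 m = 3800 m

3.8 km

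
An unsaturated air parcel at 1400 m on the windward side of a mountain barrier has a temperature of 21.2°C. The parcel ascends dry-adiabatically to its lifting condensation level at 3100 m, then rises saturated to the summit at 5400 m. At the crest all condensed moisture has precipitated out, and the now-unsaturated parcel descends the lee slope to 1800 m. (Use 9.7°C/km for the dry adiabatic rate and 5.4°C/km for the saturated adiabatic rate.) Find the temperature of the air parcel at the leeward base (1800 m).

27.21°C

Dry to 3100 m: -9.7 × 1.7 km = -16.49°C, so T = 4.71°C.
Saturated to 5400 m: -5.4 × 2.3 km = -12.42°C, so T = -7.71°C.
Dry descent to 1800 m: +9.7 × 3.6 km = +34.92°C, so T = 27.21°C.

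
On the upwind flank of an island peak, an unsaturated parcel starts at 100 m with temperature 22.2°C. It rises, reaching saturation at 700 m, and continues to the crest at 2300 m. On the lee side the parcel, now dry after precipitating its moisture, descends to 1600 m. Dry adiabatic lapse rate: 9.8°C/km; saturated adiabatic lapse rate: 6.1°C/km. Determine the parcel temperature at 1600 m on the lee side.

Dry to 700 m: -9.8 × 0.6 km = -5.88°C, so T = 16.32°C.
Saturated to 2300 m: -6.1 × 1.6 km = -9.76°C, so T = 6.56°C.
Dry descent to 1600 m: +9.8 × 0.7 km = +6.86°C, so T = 13.42°C.

13.42°C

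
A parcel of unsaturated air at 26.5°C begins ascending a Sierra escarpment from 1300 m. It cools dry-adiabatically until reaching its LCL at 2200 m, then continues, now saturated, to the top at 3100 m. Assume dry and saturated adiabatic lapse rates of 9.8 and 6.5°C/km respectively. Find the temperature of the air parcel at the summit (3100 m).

11.83°C

From 1300 m to 2200 m (dry): cools by 9.8 × 0.9 = 8.82°C, giving 17.68°C.
From 2200 m to 3100 m (saturated): cools by 6.5 × 0.9 = 5.85°C, giving 11.83°C.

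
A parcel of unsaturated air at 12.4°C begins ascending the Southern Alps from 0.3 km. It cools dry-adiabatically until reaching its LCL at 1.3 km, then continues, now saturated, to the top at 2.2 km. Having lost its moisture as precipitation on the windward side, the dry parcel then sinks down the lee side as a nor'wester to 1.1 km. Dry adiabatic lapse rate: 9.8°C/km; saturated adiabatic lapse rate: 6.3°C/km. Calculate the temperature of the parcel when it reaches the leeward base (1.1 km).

From 300 m to 1300 m (dry): cools by 9.8 × 1 = 9.8°C, giving 2.6°C.
From 1300 m to 2200 m (saturated): cools by 6.3 × 0.9 = 5.67°C, giving -3.07°C.
From 2200 m to 1100 m (dry descent): warms by 9.8 × 1.1 = 10.78°C, giving 7.71°C.

7.71°C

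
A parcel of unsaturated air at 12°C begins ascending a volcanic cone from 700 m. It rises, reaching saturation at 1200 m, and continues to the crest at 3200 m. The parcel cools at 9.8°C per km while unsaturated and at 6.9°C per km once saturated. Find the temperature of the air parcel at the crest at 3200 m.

-6.7°C

700 → 1200 m (dry, 9.8°C/km): ΔT = -9.8 × 0.5 = -4.9°C → T = 7.1°C
1200 → 3200 m (saturated, 6.9°C/km): ΔT = -6.9 × 2 = -13.8°C → T = -6.7°C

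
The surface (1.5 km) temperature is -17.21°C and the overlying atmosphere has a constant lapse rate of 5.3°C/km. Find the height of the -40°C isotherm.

Height above start = (-17.21 − (-40)) / 5.3 = 4.3 km
Altitude = 1500 m + 4300 m = 5800 m

5.8 km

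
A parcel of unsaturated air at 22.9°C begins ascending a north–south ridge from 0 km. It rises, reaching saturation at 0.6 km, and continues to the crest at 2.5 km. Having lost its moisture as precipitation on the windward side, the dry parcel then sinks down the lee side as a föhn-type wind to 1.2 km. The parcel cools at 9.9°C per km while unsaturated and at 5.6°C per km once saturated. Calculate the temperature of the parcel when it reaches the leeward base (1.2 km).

0–600 m, dry: Δz = 0.6 km ⇒ ΔT = -5.94°C; T = 16.96°C
600–2500 m, saturated: Δz = 1.9 km ⇒ ΔT = -10.64°C; T = 6.32°C
2500–1200 m, dry descent: Δz = 1.3 km ⇒ ΔT = +12.87°C; T = 19.19°C

19.19°C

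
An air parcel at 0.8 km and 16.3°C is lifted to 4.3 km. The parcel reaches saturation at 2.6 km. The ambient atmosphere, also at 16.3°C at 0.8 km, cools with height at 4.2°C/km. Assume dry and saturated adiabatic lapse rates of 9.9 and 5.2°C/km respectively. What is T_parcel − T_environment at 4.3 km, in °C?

-11.96°C (parcel cooler than environment)

Parcel:
  From 800 m to 2600 m (dry): cools by 9.9 × 1.8 = 17.82°C, giving -1.52°C.
  From 2600 m to 4300 m (saturated): cools by 5.2 × 1.7 = 8.84°C, giving -10.36°C.
Environment:
  From 800 m to 4300 m (environment): cools by 4.2 × 3.5 = 14.7°C, giving 1.6°C.
T_parcel − T_env = -10.36 − 1.6 = -11.96°C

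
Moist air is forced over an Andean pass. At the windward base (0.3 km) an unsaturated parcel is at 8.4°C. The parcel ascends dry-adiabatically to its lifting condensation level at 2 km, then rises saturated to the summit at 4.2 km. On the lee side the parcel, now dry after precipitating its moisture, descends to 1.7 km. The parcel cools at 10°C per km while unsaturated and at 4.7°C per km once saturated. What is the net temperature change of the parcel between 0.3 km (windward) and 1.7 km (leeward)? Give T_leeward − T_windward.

Dry to 2000 m: -10 × 1.7 km = -17°C, so T = -8.6°C.
Saturated to 4200 m: -4.7 × 2.2 km = -10.34°C, so T = -18.94°C.
Dry descent to 1700 m: +10 × 2.5 km = +25°C, so T = 6.06°C.
Net change vs windward start: 6.06 − 8.4 = -2.34°C

-2.34°C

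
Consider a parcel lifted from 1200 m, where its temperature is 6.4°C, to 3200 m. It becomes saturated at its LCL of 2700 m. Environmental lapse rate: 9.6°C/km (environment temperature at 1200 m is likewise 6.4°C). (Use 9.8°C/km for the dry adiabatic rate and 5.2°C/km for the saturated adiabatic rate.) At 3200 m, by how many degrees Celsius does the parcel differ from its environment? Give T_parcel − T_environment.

+1.9°C (parcel warmer than environment)

Parcel:
  Dry to 2700 m: -9.8 × 1.5 km = -14.7°C, so T = -8.3°C.
  Saturated to 3200 m: -5.2 × 0.5 km = -2.6°C, so T = -10.9°C.
Environment:
  Environment to 3200 m: -9.6 × 2 km = -19.2°C, so T = -12.8°C.
T_parcel − T_env = -10.9 − (-12.8) = +1.9°C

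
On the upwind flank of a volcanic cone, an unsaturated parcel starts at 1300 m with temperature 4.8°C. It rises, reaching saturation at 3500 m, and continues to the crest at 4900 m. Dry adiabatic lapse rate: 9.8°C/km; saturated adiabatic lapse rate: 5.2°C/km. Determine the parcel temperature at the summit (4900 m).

From 1300 m to 3500 m (dry): cools by 9.8 × 2.2 = 21.56°C, giving -16.76°C.
From 3500 m to 4900 m (saturated): cools by 5.2 × 1.4 = 7.28°C, giving -24.04°C.

-24.04°C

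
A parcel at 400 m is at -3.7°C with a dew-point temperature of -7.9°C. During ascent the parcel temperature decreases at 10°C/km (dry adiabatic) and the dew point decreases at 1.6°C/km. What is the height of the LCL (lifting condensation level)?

900 m

T and T_d converge at 10 − 1.6 = 8.4°C per km
Height above start = (-3.7 − (-7.9)) / 8.4 = 0.5 km
LCL altitude = 400 m + 500 m = 900 m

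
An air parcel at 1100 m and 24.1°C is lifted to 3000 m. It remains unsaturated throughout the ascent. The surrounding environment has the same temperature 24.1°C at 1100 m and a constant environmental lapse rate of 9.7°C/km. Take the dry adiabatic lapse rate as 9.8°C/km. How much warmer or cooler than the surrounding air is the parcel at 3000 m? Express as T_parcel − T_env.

-0.19°C (parcel cooler than environment)

Parcel:
  1100–3000 m, dry: Δz = 1.9 km ⇒ ΔT = -18.62°C; T = 5.48°C
Environment:
  1100–3000 m, environment: Δz = 1.9 km ⇒ ΔT = -18.43°C; T = 5.67°C
T_parcel − T_env = 5.48 − 5.67 = -0.19°C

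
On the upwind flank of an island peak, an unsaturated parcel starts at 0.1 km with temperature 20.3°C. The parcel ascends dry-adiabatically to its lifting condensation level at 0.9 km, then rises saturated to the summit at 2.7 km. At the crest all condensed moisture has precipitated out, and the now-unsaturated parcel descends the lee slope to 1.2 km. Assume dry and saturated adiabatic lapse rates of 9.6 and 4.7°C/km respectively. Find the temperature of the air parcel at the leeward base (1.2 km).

From 100 m to 900 m (dry): cools by 9.6 × 0.8 = 7.68°C, giving 12.62°C.
From 900 m to 2700 m (saturated): cools by 4.7 × 1.8 = 8.46°C, giving 4.16°C.
From 2700 m to 1200 m (dry descent): warms by 9.6 × 1.5 = 14.4°C, giving 18.56°C.

18.56°C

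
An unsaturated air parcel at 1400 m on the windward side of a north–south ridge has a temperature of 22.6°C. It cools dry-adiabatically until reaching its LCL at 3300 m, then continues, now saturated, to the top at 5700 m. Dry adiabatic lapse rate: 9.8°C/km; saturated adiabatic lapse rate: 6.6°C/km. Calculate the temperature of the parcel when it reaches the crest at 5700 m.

From 1400 m to 3300 m (dry): cools by 9.8 × 1.9 = 18.62°C, giving 3.98°C.
From 3300 m to 5700 m (saturated): cools by 6.6 × 2.4 = 15.84°C, giving -11.86°C.

-11.86°C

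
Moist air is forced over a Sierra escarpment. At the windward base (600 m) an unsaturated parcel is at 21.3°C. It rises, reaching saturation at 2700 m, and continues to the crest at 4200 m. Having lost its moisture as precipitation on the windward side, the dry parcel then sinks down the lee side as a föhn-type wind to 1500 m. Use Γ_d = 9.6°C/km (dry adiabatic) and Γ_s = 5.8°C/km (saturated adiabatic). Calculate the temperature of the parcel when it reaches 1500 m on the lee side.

From 600 m to 2700 m (dry): cools by 9.6 × 2.1 = 20.16°C, giving 1.14°C.
From 2700 m to 4200 m (saturated): cools by 5.8 × 1.5 = 8.7°C, giving -7.56°C.
From 4200 m to 1500 m (dry descent): warms by 9.6 × 2.7 = 25.92°C, giving 18.36°C.

18.36°C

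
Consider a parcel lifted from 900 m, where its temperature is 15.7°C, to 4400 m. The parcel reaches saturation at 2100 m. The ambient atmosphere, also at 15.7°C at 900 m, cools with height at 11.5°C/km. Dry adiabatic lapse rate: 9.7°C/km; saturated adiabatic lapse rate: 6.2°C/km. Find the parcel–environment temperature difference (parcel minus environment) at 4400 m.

+14.35°C (parcel warmer than environment)

Parcel:
  900–2100 m, dry: Δz = 1.2 km ⇒ ΔT = -11.64°C; T = 4.06°C
  2100–4400 m, saturated: Δz = 2.3 km ⇒ ΔT = -14.26°C; T = -10.2°C
Environment:
  900–4400 m, environment: Δz = 3.5 km ⇒ ΔT = -40.25°C; T = -24.55°C
T_parcel − T_env = -10.2 − (-24.55) = +14.35°C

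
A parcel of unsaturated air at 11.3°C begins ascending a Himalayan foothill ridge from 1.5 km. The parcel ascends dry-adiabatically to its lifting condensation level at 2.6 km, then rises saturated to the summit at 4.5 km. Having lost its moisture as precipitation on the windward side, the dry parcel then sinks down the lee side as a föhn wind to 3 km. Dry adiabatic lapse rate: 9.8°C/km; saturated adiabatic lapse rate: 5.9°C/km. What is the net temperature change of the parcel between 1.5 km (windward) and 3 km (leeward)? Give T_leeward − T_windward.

1500–2600 m, dry: Δz = 1.1 km ⇒ ΔT = -10.78°C; T = 0.52°C
2600–4500 m, saturated: Δz = 1.9 km ⇒ ΔT = -11.21°C; T = -10.69°C
4500–3000 m, dry descent: Δz = 1.5 km ⇒ ΔT = +14.7°C; T = 4.01°C
Net change vs windward start: 4.01 − 11.3 = -7.29°C

-7.29°C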